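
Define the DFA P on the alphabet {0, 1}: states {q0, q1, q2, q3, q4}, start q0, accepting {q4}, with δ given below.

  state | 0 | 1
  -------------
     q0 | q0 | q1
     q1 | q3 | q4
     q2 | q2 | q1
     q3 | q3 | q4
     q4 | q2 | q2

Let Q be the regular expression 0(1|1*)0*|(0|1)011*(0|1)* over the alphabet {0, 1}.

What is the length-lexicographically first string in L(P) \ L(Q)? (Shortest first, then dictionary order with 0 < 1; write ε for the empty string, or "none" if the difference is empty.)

11

The string 11 is accepted by P but not by Q.
No shorter string lies in the difference, and 11 is the lexicographically first length-2 string in L(P) \ L(Q).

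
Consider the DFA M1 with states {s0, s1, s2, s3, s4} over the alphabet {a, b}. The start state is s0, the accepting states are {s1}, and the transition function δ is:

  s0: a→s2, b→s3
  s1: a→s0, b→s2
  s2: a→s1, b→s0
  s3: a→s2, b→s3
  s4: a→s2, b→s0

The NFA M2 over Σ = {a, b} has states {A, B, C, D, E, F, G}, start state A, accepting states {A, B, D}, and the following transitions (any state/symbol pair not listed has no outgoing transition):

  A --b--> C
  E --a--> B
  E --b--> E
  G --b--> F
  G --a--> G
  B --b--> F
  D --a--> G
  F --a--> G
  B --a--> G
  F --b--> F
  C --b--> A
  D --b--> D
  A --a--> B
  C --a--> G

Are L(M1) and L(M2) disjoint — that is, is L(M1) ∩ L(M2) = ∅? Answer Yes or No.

Yes

Exploring the product automaton M1 × M2 from the start pair (s0, A), following both machines on each input symbol, reaches 10 state pairs: (s0, A), (s2, B), (s3, C), (s1, G), (s0, F), (s2, G), (s3, A), (s0, G), (s2, F), (s3, F).
M1 accepts in {s1} and M2 accepts in {A, B, D}; no reachable pair has both components accepting, so no string drives both machines to acceptance simultaneously and L(M1) ∩ L(M2) = ∅.
So no string is accepted by both, and the intersection is empty.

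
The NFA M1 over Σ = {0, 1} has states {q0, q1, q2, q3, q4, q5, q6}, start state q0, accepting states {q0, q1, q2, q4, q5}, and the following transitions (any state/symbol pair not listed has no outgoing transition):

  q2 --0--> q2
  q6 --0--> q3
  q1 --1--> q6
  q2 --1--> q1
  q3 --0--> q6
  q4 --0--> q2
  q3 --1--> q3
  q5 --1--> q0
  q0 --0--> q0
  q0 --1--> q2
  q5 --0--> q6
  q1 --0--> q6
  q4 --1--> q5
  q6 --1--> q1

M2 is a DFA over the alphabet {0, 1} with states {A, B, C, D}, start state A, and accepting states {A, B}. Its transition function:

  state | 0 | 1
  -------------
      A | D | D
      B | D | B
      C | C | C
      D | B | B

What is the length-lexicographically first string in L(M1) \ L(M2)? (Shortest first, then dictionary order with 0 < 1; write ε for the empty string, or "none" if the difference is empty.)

The string 0 is accepted by M1 but not by M2.
No shorter string lies in the difference, and 0 is the lexicographically first length-1 string in L(M1) \ L(M2).

0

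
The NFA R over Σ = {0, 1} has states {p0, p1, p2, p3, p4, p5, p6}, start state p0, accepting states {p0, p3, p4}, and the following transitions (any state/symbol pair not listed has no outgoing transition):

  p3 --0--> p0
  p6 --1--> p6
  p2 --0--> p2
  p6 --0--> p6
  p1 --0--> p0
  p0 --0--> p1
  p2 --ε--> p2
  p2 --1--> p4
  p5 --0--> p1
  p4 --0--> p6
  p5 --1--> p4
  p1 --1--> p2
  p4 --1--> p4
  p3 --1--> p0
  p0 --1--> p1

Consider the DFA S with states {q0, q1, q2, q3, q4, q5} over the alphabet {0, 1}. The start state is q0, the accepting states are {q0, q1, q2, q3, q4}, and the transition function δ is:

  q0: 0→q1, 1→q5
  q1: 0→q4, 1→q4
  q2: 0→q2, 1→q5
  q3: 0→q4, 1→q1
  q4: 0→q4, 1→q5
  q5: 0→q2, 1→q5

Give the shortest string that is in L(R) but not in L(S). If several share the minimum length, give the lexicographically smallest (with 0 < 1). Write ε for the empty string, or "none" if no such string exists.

011

The string 011 is accepted by R but not by S.
No shorter string lies in the difference, and 011 is the lexicographically first length-3 string in L(R) \ L(S).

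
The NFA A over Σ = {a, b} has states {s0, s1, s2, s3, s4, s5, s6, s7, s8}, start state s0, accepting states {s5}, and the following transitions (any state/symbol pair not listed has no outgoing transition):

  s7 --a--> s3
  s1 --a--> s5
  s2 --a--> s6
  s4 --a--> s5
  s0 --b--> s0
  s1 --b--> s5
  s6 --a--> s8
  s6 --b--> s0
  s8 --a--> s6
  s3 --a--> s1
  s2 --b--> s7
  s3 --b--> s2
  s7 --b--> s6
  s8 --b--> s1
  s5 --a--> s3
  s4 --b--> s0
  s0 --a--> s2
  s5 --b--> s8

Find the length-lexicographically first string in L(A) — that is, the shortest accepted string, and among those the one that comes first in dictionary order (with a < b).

aaaba

A breadth-first search from s0 reaches an accepting state first via the path s0 → s2 → s6 → s8 → s1 → s5 on input aaaba.
No string of length < 5 is accepted (BFS exhausts all shorter strings without reaching an accepting state), and aaaba is the lexicographically least accepting string of length 5.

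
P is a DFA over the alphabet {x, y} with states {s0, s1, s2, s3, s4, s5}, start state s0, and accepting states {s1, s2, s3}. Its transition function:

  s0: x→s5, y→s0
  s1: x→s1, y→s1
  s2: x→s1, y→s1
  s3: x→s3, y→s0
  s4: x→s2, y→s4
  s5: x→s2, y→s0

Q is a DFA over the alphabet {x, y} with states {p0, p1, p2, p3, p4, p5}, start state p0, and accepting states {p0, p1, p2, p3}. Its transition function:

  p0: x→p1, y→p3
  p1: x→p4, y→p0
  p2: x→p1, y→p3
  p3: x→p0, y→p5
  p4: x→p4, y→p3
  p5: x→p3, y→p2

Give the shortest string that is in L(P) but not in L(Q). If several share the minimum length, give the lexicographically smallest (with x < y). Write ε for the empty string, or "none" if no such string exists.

The string xx is accepted by P but not by Q.
No shorter string lies in the difference, and xx is the lexicographically first length-2 string in L(P) \ L(Q).

xx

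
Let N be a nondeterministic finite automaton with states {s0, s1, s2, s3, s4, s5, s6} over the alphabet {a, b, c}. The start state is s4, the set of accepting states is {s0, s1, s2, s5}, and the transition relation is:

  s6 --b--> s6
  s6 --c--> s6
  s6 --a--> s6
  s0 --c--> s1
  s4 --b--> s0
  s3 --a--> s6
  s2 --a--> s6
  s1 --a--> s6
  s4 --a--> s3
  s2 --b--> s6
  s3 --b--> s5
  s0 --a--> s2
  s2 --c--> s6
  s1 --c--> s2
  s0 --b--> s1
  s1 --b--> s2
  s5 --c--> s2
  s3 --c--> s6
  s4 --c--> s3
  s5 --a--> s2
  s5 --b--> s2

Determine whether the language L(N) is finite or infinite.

The useful states (reachable from s4 and able to reach an accepting state) are {s0, s1, s2, s3, s4, s5}.
Restricted to these states the transition graph has no cycle, so every accepting path has bounded length and L is finite.

finite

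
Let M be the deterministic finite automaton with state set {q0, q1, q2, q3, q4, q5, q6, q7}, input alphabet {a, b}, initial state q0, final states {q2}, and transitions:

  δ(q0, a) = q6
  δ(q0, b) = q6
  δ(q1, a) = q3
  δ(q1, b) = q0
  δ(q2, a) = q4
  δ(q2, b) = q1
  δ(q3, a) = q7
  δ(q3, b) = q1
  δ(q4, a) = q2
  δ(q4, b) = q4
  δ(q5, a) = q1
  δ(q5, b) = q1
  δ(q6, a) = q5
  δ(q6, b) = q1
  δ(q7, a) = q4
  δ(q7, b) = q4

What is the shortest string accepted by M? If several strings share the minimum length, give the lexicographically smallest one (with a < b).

A breadth-first search from q0 reaches an accepting state first via the path q0 → q6 → q1 → q3 → q7 → q4 → q2 on input abaaaa.
No string of length < 6 is accepted (BFS exhausts all shorter strings without reaching an accepting state), and abaaaa is the lexicographically least accepting string of length 6.

abaaaa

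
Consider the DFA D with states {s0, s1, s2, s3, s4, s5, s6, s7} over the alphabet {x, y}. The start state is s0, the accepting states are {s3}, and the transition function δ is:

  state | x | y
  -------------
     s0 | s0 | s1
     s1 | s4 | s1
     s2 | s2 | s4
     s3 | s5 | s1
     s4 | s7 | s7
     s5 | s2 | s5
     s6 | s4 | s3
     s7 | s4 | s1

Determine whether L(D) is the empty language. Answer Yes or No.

The states reachable from the start state are {s0, s1, s4, s7}.
None of the accepting states {s3} is reachable, so no string is accepted and L(D) = ∅.

Yes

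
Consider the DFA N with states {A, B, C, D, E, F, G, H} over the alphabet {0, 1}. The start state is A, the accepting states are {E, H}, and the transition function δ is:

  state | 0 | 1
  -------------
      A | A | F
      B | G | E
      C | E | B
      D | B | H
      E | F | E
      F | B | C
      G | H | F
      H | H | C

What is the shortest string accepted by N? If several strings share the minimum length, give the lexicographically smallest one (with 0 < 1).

101

A breadth-first search from A reaches an accepting state first via the path A → F → B → E on input 101.
No string of length < 3 is accepted (BFS exhausts all shorter strings without reaching an accepting state), and 101 is the lexicographically least accepting string of length 3.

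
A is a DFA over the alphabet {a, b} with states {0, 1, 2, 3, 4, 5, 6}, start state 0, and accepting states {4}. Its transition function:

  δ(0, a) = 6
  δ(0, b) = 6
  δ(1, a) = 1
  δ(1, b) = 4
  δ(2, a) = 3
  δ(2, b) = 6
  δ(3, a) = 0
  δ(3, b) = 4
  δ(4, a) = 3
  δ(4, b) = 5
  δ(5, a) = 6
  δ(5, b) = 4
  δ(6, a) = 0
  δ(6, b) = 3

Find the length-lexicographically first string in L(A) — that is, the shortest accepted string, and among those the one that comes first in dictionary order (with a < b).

abb

A breadth-first search from 0 reaches an accepting state first via the path 0 → 6 → 3 → 4 on input abb.
No string of length < 3 is accepted (BFS exhausts all shorter strings without reaching an accepting state), and abb is the lexicographically least accepting string of length 3.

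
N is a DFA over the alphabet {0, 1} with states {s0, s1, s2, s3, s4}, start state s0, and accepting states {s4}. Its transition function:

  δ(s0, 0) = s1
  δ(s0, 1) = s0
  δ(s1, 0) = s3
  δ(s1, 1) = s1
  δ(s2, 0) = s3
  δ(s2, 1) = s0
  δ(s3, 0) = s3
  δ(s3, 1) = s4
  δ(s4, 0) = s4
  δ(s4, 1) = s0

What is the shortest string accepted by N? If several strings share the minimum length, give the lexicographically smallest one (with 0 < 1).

A breadth-first search from s0 reaches an accepting state first via the path s0 → s1 → s3 → s4 on input 001.
No string of length < 3 is accepted (BFS exhausts all shorter strings without reaching an accepting state), and 001 is the lexicographically least accepting string of length 3.

001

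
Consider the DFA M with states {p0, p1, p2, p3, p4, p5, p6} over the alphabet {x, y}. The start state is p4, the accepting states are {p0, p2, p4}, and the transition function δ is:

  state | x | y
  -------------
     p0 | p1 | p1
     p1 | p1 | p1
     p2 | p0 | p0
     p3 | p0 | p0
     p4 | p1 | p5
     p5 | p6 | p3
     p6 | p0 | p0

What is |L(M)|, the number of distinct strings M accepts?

5

The useful subgraph on states {p0, p3, p4, p5, p6} is acyclic, so L(M) is finite; the longest accepting path visits 4 useful states, giving maximum string length 3.
Counting accepting paths from p4 by length: 1 of length 0, 4 of length 3. Total 5.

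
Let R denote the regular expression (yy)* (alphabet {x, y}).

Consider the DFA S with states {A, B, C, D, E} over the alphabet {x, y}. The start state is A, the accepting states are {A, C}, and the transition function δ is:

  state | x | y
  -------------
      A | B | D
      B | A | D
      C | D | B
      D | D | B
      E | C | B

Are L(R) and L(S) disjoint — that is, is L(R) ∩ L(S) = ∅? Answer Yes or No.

The empty string ε is accepted by both R and S.
Hence L(R) ∩ L(S) ≠ ∅.

No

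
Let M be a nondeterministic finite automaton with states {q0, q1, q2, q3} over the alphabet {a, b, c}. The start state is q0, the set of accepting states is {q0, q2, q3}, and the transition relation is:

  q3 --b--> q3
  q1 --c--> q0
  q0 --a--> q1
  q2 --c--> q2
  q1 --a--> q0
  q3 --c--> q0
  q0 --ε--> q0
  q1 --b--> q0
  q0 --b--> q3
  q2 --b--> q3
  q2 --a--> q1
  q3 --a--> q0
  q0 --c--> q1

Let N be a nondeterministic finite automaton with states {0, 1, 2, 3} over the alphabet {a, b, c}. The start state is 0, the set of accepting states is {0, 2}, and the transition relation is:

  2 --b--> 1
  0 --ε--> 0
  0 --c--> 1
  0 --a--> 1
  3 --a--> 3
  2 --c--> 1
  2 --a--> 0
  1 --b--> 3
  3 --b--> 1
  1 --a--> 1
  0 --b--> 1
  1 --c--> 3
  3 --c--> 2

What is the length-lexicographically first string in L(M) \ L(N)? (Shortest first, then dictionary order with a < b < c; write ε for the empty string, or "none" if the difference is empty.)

b

The string b is accepted by M but not by N.
No shorter string lies in the difference, and b is the lexicographically first length-1 string in L(M) \ L(N).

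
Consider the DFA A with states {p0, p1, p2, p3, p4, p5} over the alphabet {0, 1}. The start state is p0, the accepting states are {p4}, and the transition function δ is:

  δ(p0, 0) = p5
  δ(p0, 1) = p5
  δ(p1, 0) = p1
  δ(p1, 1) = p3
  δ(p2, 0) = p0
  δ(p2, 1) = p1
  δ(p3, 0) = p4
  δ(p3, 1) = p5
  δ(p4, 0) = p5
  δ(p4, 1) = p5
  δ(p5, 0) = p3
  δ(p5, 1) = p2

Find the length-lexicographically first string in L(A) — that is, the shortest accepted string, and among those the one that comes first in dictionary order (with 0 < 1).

000

A breadth-first search from p0 reaches an accepting state first via the path p0 → p5 → p3 → p4 on input 000.
No string of length < 3 is accepted (BFS exhausts all shorter strings without reaching an accepting state), and 000 is the lexicographically least accepting string of length 3.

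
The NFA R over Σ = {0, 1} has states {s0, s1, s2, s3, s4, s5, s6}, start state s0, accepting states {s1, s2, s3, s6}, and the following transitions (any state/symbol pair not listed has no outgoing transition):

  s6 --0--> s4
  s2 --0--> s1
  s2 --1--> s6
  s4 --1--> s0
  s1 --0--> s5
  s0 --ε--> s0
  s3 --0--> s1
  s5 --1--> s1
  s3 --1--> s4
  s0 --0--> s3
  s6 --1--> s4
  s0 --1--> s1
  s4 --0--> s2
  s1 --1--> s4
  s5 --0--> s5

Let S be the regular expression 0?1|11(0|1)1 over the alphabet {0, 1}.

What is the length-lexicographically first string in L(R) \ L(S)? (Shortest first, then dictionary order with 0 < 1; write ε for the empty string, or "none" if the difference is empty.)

0

The string 0 is accepted by R but not by S.
No shorter string lies in the difference, and 0 is the lexicographically first length-1 string in L(R) \ L(S).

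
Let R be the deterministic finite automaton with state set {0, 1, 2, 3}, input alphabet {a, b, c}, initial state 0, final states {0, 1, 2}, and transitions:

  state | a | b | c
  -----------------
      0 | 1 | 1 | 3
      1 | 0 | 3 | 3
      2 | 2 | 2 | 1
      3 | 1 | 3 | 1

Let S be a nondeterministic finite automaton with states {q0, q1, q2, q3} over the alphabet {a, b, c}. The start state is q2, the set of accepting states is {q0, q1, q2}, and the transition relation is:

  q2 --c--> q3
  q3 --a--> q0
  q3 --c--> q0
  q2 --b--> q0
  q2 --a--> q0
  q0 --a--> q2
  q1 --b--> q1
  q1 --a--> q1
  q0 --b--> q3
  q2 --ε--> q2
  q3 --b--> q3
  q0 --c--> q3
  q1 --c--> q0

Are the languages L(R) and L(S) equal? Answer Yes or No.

Exploring the product automaton R × S from the start pair (0, q2), following both machines on each input symbol, reaches 3 state pairs: (0, q2), (1, q0), (3, q3).
R accepts in {0, 1, 2} and S accepts in {q0, q1, q2}. In every reachable pair the two components are either both accepting — (0, q2), (1, q0) — or both non-accepting, so no string is accepted by exactly one of the machines: L(R) \ L(S) and L(S) \ L(R) are both empty.
Hence every string is accepted by R iff it is accepted by S, and the two languages coincide.

Yes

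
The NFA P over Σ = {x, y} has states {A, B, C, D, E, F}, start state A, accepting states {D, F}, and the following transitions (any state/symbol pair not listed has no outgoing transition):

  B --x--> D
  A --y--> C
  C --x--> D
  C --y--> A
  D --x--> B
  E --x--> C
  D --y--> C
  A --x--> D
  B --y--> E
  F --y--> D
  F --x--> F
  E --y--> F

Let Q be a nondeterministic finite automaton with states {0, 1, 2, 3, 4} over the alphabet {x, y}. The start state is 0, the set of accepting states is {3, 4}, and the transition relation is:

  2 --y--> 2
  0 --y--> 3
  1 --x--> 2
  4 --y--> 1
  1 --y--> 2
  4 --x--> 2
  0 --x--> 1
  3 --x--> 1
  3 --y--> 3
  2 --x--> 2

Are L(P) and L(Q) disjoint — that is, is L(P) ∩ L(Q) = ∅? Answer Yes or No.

Yes

Exploring the product automaton P × Q from the start pair (A, 0), following both machines on each input symbol, reaches 10 state pairs: (A, 0), (D, 1), (C, 3), (B, 2), (C, 2), (A, 3), (D, 2), (E, 2), (A, 2), (F, 2).
P accepts in {D, F} and Q accepts in {3, 4}; no reachable pair has both components accepting, so no string drives both machines to acceptance simultaneously and L(P) ∩ L(Q) = ∅.
So no string is accepted by both, and the intersection is empty.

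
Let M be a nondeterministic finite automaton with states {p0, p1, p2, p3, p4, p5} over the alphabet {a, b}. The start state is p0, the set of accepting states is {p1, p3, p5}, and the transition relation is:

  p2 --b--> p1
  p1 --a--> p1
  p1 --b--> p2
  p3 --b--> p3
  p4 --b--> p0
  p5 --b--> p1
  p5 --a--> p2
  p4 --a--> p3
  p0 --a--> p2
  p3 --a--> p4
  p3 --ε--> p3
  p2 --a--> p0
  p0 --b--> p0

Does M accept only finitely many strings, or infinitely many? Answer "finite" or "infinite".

State p0 is reachable from the start and can reach an accepting state, and it lies on the cycle p0 → p0.
Traversing that cycle any number of times yields accepted strings of unbounded length, so the language is infinite.

infinite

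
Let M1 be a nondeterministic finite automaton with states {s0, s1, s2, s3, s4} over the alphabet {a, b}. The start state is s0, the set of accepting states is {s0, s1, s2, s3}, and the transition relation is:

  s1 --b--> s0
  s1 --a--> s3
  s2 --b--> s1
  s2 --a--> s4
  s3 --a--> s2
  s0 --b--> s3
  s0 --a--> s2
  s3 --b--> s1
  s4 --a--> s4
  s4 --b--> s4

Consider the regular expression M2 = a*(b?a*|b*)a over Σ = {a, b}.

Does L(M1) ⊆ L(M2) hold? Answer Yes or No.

No

The empty string ε is in L(M1) but not in L(M2).
So L(M1) ⊄ L(M2).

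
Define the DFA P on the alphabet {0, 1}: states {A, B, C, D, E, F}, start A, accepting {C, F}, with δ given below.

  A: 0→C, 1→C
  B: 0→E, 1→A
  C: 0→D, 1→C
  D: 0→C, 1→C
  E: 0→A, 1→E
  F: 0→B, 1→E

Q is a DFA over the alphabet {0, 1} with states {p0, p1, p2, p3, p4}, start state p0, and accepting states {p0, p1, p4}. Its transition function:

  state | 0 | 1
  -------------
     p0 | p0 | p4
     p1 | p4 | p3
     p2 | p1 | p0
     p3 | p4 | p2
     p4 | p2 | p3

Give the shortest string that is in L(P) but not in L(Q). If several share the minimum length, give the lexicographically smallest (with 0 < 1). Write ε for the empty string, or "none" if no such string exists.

The string 11 is accepted by P but not by Q.
No shorter string lies in the difference, and 11 is the lexicographically first length-2 string in L(P) \ L(Q).

11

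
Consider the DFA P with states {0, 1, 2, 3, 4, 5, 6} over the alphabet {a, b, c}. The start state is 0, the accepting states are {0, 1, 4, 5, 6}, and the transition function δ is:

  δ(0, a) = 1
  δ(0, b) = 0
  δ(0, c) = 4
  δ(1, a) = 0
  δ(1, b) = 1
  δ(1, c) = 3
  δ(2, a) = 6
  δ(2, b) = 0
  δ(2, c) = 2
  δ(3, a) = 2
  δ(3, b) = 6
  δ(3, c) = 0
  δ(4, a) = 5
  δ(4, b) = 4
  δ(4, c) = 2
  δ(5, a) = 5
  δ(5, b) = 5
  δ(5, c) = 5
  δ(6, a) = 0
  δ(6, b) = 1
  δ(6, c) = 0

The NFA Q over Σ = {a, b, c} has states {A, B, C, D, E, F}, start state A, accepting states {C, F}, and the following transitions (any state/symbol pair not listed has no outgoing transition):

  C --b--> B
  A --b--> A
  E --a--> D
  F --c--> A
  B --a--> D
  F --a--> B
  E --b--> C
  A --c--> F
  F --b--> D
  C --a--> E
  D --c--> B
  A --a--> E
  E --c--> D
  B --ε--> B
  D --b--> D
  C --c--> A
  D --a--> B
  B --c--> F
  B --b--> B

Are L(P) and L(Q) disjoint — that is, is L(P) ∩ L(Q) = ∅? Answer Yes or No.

The string c is accepted by both P and Q.
Hence L(P) ∩ L(Q) ≠ ∅.

No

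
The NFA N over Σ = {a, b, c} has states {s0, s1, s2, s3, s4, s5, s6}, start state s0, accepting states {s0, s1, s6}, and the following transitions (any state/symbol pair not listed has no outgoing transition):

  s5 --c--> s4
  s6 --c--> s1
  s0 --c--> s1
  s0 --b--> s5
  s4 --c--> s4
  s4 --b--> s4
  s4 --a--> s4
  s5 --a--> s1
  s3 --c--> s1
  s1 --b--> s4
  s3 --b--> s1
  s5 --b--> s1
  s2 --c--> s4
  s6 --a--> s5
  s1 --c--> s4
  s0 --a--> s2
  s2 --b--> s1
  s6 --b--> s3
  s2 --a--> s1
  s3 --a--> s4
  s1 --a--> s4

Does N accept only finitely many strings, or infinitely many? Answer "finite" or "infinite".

The useful states (reachable from s0 and able to reach an accepting state) are {s0, s1, s2, s5}.
Restricted to these states the transition graph has no cycle, so every accepting path has bounded length and L is finite.

finite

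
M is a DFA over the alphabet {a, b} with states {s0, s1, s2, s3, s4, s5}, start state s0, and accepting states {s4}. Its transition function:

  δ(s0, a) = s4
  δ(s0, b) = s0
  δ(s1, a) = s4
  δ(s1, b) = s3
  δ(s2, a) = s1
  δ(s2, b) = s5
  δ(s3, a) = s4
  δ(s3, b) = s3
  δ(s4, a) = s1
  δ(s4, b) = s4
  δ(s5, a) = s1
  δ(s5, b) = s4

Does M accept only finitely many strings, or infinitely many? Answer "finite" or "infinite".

State s0 is reachable from the start and can reach an accepting state, and it lies on the cycle s0 → s0.
Traversing that cycle any number of times yields accepted strings of unbounded length, so the language is infinite.

infinite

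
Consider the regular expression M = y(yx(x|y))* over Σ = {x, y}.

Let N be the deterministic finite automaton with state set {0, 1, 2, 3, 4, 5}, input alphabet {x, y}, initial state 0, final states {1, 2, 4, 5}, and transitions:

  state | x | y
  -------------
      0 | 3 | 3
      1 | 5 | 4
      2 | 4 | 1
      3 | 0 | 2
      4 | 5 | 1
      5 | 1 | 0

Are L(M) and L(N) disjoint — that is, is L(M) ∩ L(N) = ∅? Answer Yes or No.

No

The string yyxx is accepted by both M and N.
Hence L(M) ∩ L(N) ≠ ∅.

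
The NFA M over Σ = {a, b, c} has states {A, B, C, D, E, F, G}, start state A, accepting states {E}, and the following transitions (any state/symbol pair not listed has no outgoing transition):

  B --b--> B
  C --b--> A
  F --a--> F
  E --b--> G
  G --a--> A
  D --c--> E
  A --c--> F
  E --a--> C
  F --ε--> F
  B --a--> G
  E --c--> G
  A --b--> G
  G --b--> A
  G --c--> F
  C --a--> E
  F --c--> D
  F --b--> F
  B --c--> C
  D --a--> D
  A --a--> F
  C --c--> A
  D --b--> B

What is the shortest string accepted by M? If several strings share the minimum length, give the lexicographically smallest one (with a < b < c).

acc

A breadth-first search from A reaches an accepting state first via the path A → F → D → E on input acc.
No string of length < 3 is accepted (BFS exhausts all shorter strings without reaching an accepting state), and acc is the lexicographically least accepting string of length 3.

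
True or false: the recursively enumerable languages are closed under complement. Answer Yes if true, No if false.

If both L and its complement were r.e., running the two recognisers in parallel would decide L, so L would be recursive; but there are r.e. languages that are not recursive (e.g. the halting problem), and their complements are therefore not r.e.

No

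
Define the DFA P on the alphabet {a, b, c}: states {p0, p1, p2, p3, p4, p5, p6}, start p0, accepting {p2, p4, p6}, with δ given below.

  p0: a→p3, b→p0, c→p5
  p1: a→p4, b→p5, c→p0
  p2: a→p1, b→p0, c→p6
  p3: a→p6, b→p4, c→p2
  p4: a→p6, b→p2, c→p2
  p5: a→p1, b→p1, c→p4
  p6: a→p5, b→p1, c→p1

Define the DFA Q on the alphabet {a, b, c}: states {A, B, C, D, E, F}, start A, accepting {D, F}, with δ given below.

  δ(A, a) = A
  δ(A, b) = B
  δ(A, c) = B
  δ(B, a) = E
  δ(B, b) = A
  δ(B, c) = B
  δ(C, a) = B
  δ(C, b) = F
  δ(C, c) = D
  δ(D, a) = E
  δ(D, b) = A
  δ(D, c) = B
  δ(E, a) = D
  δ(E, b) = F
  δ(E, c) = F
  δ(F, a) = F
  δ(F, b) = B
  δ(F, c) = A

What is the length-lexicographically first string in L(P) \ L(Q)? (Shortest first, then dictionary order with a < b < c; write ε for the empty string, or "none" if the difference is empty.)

The string aa is accepted by P but not by Q.
No shorter string lies in the difference, and aa is the lexicographically first length-2 string in L(P) \ L(Q).

aa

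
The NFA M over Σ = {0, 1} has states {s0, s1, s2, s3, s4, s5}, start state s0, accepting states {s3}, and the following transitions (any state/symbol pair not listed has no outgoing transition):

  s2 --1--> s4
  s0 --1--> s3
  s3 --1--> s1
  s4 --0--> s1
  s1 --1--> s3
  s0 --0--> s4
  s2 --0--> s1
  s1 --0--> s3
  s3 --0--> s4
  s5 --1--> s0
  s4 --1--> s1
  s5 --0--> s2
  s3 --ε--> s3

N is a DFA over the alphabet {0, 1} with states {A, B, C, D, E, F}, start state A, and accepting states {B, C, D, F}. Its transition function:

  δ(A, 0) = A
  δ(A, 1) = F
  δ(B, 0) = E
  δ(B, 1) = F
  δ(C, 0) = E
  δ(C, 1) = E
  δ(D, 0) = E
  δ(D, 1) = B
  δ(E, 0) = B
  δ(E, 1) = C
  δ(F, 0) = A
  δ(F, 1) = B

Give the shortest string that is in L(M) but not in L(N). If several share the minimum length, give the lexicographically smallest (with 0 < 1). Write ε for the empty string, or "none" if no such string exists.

000

The string 000 is accepted by M but not by N.
No shorter string lies in the difference, and 000 is the lexicographically first length-3 string in L(M) \ L(N).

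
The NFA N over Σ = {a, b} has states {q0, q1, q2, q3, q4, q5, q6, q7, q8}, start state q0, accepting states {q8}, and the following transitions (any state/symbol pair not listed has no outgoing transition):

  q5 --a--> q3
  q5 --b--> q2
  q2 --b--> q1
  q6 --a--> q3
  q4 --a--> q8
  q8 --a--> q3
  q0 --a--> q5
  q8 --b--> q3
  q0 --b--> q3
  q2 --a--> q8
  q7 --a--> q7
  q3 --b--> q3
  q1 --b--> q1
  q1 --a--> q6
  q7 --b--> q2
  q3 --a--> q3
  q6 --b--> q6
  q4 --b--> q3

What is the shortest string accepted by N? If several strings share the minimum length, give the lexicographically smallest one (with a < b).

aba

A breadth-first search from q0 reaches an accepting state first via the path q0 → q5 → q2 → q8 on input aba.
No string of length < 3 is accepted (BFS exhausts all shorter strings without reaching an accepting state), and aba is the lexicographically least accepting string of length 3.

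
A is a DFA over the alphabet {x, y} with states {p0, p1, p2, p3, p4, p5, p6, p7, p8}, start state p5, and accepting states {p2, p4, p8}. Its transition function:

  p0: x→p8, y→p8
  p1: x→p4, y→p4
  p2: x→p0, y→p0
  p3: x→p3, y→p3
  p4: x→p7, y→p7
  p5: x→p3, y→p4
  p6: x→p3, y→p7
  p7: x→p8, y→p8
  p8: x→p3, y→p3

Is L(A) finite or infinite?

The useful states (reachable from p5 and able to reach an accepting state) are {p4, p5, p7, p8}.
Restricted to these states the transition graph has no cycle, so every accepting path has bounded length and L is finite.

finite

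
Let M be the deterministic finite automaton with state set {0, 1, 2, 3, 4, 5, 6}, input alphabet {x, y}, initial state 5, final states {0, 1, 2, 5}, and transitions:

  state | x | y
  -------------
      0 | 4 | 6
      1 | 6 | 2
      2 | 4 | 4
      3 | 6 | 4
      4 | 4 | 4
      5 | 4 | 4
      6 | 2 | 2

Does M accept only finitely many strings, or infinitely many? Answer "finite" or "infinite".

finite

The useful states (reachable from 5 and able to reach an accepting state) are {5}.
Restricted to these states the transition graph has no cycle, so every accepting path has bounded length and L is finite.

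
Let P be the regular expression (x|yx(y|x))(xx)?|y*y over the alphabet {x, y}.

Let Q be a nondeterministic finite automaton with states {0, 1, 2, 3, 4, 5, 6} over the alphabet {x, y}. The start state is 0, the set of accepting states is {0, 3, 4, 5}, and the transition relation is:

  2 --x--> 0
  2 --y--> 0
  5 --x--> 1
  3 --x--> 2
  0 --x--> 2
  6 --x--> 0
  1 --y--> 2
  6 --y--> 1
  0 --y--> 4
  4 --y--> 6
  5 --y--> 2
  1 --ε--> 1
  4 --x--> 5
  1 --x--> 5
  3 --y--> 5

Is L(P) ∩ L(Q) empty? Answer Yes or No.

The string y is accepted by both P and Q.
Hence L(P) ∩ L(Q) ≠ ∅.

No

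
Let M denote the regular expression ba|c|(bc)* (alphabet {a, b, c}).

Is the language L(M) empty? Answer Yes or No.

The empty string ε matches the expression, so it belongs to L(M).
Since L(M) contains at least one string, it is not empty.

No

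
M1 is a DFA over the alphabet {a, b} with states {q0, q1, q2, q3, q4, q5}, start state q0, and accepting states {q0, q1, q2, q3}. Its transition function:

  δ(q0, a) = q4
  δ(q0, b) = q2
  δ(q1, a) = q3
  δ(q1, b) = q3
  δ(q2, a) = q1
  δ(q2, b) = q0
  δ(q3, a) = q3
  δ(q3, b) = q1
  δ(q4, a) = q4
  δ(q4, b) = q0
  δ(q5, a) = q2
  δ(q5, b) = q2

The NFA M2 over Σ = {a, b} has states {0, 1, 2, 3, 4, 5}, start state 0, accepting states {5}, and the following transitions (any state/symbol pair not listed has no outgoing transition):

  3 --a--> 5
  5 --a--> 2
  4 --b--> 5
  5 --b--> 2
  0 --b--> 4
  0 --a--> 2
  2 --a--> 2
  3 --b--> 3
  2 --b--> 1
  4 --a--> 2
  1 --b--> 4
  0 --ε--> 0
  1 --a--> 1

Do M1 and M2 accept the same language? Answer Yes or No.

No

The empty string ε is accepted by M1 but rejected by M2.
So L(M1) ≠ L(M2).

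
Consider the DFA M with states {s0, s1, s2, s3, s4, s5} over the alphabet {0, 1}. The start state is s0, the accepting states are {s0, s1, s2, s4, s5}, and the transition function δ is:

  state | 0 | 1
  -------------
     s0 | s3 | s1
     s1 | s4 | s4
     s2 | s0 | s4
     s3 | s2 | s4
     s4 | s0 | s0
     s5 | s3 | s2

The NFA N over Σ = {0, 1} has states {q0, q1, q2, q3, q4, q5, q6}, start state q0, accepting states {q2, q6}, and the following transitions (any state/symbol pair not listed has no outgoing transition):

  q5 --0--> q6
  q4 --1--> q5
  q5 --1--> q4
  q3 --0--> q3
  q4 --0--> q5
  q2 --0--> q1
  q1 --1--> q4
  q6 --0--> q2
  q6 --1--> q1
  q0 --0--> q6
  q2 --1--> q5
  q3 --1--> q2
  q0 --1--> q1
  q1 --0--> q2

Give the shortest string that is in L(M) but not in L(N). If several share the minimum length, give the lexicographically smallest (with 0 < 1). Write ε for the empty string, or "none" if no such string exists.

The empty string ε is accepted by M but not by N.
Since ε is the unique shortest string, it is the required witness.

ε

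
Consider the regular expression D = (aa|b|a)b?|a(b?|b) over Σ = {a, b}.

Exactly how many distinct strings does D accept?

The expression has no Kleene star, so L(D) is finite. Expanding the alternatives gives {a, b, aa, ab, bb, aab}.
That is 2 of length 1, 3 of length 2, 1 of length 3: 6 strings in all.

6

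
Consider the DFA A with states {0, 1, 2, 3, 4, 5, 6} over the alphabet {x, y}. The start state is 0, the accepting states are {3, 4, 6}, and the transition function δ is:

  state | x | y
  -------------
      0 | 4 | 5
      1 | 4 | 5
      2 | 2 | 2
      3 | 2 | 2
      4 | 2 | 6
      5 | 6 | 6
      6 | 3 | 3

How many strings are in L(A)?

The useful subgraph on states {0, 3, 4, 5, 6} is acyclic, so L(A) is finite; the longest accepting path visits 4 useful states, giving maximum string length 3.
Counting accepting paths from 0 by length: 1 of length 1, 3 of length 2, 6 of length 3. Total 10.

10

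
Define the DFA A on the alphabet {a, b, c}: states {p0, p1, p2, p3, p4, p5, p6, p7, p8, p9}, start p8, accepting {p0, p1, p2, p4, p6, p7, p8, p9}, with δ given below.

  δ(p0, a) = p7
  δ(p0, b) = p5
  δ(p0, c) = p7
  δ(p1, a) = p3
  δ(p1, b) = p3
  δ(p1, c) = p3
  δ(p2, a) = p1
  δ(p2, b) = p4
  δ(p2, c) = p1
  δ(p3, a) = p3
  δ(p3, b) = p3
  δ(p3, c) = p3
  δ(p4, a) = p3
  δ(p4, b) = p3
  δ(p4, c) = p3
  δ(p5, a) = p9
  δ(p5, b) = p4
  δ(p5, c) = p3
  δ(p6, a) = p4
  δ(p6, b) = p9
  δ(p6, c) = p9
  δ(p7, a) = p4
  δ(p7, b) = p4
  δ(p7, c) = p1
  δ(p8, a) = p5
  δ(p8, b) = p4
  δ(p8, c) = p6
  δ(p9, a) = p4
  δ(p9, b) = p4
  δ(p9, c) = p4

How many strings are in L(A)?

The useful subgraph on states {p4, p5, p6, p8, p9} is acyclic, so L(A) is finite; the longest accepting path visits 4 useful states, giving maximum string length 3.
Counting accepting paths from p8 by length: 1 of length 0, 2 of length 1, 5 of length 2, 9 of length 3. Total 17.

17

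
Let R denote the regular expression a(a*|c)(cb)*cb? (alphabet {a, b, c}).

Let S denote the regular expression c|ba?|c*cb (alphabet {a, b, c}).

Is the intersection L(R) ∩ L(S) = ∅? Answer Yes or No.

Converting the expression R to a DFA (subset construction, then merging equivalent states) gives the minimal DFA with states {r0, r1, r2, r3, r4, r5, r6}, start state r0, accepting states {r4, r5, r6} and transitions r0: a→r1, b→r2, c→r2; r1: a→r3, b→r2, c→r4; r2: a→r2, b→r2, c→r2; r3: a→r3, b→r2, c→r5; r4: a→r2, b→r6, c→r5; r5: a→r2, b→r6, c→r2; r6: a→r2, b→r2, c→r5.
Converting the expression S to a DFA (subset construction, then merging equivalent states) gives the minimal DFA with states {s0, s1, s2, s3, s4, s5}, start state s0, accepting states {s2, s3, s4} and transitions s0: a→s1, b→s2, c→s3; s1: a→s1, b→s1, c→s1; s2: a→s4, b→s1, c→s1; s3: a→s1, b→s4, c→s5; s4: a→s1, b→s1, c→s1; s5: a→s1, b→s4, c→s5.
Exploring the product automaton R × S from the start pair (r0, s0), following both machines on each input symbol, reaches 11 state pairs: (r0, s0), (r1, s1), (r2, s2), (r2, s3), (r3, s1), (r2, s1), (r4, s1), (r2, s4), (r2, s5), (r5, s1), (r6, s1).
R accepts in {r4, r5, r6} and S accepts in {s2, s3, s4}; no reachable pair has both components accepting, so no string drives both machines to acceptance simultaneously and L(R) ∩ L(S) = ∅.
So no string is accepted by both, and the intersection is empty.

Yes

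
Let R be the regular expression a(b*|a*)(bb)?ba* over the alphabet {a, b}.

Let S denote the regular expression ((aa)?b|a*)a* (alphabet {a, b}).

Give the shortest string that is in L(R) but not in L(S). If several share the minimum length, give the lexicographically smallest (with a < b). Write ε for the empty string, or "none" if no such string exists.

ab

The string ab is accepted by R but not by S.
No shorter string lies in the difference, and ab is the lexicographically first length-2 string in L(R) \ L(S).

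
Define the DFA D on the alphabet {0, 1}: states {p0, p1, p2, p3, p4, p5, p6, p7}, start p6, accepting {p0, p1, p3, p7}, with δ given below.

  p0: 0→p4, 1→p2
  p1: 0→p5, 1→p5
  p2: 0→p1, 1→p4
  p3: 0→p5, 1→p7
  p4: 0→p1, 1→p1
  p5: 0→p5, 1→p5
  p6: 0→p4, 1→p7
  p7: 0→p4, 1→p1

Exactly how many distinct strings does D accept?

The useful subgraph on states {p1, p4, p6, p7} is acyclic, so L(D) is finite; the longest accepting path visits 4 useful states, giving maximum string length 3.
Counting accepting paths from p6 by length: 1 of length 1, 3 of length 2, 2 of length 3. Total 6.

6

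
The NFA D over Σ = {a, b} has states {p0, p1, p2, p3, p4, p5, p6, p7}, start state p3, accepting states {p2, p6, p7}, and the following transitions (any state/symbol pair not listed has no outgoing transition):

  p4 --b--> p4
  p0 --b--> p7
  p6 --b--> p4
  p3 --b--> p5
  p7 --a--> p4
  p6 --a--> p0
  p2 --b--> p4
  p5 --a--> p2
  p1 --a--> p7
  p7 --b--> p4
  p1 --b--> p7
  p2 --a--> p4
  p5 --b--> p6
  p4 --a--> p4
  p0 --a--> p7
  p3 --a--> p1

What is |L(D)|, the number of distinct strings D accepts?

6

The useful subgraph on states {p0, p1, p2, p3, p5, p6, p7} is acyclic, so L(D) is finite; the longest accepting path visits 5 useful states, giving maximum string length 4.
Counting accepting paths from p3 by length: 4 of length 2, 2 of length 4. Total 6.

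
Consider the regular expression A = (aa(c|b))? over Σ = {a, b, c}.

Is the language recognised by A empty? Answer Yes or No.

No

The empty string ε matches the expression, so it belongs to L(A).
Since L(A) contains at least one string, it is not empty.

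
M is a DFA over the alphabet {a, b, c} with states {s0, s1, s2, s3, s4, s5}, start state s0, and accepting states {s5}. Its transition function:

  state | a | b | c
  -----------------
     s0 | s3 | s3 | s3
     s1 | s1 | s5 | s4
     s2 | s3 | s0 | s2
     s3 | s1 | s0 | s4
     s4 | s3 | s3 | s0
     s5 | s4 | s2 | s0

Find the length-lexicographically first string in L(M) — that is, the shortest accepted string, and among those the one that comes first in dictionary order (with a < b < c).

aab

A breadth-first search from s0 reaches an accepting state first via the path s0 → s3 → s1 → s5 on input aab.
No string of length < 3 is accepted (BFS exhausts all shorter strings without reaching an accepting state), and aab is the lexicographically least accepting string of length 3.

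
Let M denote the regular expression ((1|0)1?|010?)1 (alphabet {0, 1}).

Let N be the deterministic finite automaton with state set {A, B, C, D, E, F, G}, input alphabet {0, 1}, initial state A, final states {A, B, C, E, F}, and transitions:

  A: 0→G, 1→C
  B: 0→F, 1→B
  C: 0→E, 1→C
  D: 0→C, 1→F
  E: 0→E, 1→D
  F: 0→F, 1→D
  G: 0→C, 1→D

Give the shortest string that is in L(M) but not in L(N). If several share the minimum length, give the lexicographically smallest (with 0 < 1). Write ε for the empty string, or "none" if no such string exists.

01

The string 01 is accepted by M but not by N.
No shorter string lies in the difference, and 01 is the lexicographically first length-2 string in L(M) \ L(N).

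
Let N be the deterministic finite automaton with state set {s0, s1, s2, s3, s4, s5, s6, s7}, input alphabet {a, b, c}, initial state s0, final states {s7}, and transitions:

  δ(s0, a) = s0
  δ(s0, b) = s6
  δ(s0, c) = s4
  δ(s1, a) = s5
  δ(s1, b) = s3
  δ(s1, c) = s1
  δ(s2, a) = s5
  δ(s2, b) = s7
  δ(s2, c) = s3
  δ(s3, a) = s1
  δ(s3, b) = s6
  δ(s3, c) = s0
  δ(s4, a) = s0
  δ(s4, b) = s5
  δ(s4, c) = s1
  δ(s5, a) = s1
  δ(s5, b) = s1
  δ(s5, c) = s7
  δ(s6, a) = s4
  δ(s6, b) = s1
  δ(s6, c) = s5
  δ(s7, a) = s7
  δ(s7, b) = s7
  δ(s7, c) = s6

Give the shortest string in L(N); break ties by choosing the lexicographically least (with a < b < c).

A breadth-first search from s0 reaches an accepting state first via the path s0 → s6 → s5 → s7 on input bcc.
No string of length < 3 is accepted (BFS exhausts all shorter strings without reaching an accepting state), and bcc is the lexicographically least accepting string of length 3.

bcc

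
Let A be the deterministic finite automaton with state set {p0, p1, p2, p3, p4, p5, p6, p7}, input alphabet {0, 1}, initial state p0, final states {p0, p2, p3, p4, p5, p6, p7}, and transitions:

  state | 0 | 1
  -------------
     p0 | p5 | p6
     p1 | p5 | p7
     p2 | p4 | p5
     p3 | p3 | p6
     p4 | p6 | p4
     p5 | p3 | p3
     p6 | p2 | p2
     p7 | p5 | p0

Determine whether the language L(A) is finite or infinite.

infinite

State p3 is reachable from the start and can reach an accepting state, and it lies on the cycle p3 → p3.
Traversing that cycle any number of times yields accepted strings of unbounded length, so the language is infinite.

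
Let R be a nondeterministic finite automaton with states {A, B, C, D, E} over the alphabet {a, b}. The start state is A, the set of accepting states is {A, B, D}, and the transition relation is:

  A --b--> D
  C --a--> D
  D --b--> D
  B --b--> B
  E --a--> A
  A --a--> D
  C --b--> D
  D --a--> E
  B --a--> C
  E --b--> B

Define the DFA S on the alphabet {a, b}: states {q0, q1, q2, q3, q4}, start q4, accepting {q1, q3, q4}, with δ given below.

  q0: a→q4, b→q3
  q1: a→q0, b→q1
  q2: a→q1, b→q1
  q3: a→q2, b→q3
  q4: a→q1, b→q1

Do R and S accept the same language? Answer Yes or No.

Yes

Exploring the product automaton R × S from the start pair (A, q4), following both machines on each input symbol, reaches 5 state pairs: (A, q4), (D, q1), (E, q0), (B, q3), (C, q2).
R accepts in {A, B, D} and S accepts in {q1, q3, q4}. In every reachable pair the two components are either both accepting — (A, q4), (D, q1), (B, q3) — or both non-accepting, so no string is accepted by exactly one of the machines: L(R) \ L(S) and L(S) \ L(R) are both empty.
Hence every string is accepted by R iff it is accepted by S, and the two languages coincide.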